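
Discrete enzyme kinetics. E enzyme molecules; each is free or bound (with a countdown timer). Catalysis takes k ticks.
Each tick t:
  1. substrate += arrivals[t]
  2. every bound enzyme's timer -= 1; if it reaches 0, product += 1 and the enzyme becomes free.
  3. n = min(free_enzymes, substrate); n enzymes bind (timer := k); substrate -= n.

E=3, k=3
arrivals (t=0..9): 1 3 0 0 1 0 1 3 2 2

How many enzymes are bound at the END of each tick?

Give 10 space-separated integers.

Answer: 1 3 3 3 2 2 2 3 3 3

Derivation:
t=0: arr=1 -> substrate=0 bound=1 product=0
t=1: arr=3 -> substrate=1 bound=3 product=0
t=2: arr=0 -> substrate=1 bound=3 product=0
t=3: arr=0 -> substrate=0 bound=3 product=1
t=4: arr=1 -> substrate=0 bound=2 product=3
t=5: arr=0 -> substrate=0 bound=2 product=3
t=6: arr=1 -> substrate=0 bound=2 product=4
t=7: arr=3 -> substrate=1 bound=3 product=5
t=8: arr=2 -> substrate=3 bound=3 product=5
t=9: arr=2 -> substrate=4 bound=3 product=6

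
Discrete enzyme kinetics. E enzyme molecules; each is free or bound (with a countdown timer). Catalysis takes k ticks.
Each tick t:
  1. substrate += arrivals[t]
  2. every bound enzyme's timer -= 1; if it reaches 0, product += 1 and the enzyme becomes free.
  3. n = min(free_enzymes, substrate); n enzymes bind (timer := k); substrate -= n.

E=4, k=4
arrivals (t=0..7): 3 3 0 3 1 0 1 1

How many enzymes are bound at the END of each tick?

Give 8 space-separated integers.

Answer: 3 4 4 4 4 4 4 4

Derivation:
t=0: arr=3 -> substrate=0 bound=3 product=0
t=1: arr=3 -> substrate=2 bound=4 product=0
t=2: arr=0 -> substrate=2 bound=4 product=0
t=3: arr=3 -> substrate=5 bound=4 product=0
t=4: arr=1 -> substrate=3 bound=4 product=3
t=5: arr=0 -> substrate=2 bound=4 product=4
t=6: arr=1 -> substrate=3 bound=4 product=4
t=7: arr=1 -> substrate=4 bound=4 product=4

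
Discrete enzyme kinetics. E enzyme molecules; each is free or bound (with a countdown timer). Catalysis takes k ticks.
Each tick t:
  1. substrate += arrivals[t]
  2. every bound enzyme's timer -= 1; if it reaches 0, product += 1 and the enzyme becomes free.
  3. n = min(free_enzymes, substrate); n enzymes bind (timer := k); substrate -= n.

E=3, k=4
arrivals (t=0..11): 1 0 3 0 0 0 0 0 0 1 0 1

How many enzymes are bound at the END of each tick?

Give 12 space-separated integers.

t=0: arr=1 -> substrate=0 bound=1 product=0
t=1: arr=0 -> substrate=0 bound=1 product=0
t=2: arr=3 -> substrate=1 bound=3 product=0
t=3: arr=0 -> substrate=1 bound=3 product=0
t=4: arr=0 -> substrate=0 bound=3 product=1
t=5: arr=0 -> substrate=0 bound=3 product=1
t=6: arr=0 -> substrate=0 bound=1 product=3
t=7: arr=0 -> substrate=0 bound=1 product=3
t=8: arr=0 -> substrate=0 bound=0 product=4
t=9: arr=1 -> substrate=0 bound=1 product=4
t=10: arr=0 -> substrate=0 bound=1 product=4
t=11: arr=1 -> substrate=0 bound=2 product=4

Answer: 1 1 3 3 3 3 1 1 0 1 1 2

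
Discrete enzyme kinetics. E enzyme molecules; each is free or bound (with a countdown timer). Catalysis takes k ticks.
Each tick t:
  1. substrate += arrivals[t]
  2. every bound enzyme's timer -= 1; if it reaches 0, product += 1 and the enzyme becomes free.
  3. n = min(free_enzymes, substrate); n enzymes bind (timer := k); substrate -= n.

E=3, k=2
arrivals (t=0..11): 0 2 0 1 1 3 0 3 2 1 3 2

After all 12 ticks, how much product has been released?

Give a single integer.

t=0: arr=0 -> substrate=0 bound=0 product=0
t=1: arr=2 -> substrate=0 bound=2 product=0
t=2: arr=0 -> substrate=0 bound=2 product=0
t=3: arr=1 -> substrate=0 bound=1 product=2
t=4: arr=1 -> substrate=0 bound=2 product=2
t=5: arr=3 -> substrate=1 bound=3 product=3
t=6: arr=0 -> substrate=0 bound=3 product=4
t=7: arr=3 -> substrate=1 bound=3 product=6
t=8: arr=2 -> substrate=2 bound=3 product=7
t=9: arr=1 -> substrate=1 bound=3 product=9
t=10: arr=3 -> substrate=3 bound=3 product=10
t=11: arr=2 -> substrate=3 bound=3 product=12

Answer: 12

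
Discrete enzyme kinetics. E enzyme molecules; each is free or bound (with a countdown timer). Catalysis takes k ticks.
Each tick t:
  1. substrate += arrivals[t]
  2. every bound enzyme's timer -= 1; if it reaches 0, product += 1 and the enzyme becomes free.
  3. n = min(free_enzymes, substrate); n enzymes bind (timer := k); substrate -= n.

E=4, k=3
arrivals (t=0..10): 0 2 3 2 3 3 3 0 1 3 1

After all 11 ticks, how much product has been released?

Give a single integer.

Answer: 10

Derivation:
t=0: arr=0 -> substrate=0 bound=0 product=0
t=1: arr=2 -> substrate=0 bound=2 product=0
t=2: arr=3 -> substrate=1 bound=4 product=0
t=3: arr=2 -> substrate=3 bound=4 product=0
t=4: arr=3 -> substrate=4 bound=4 product=2
t=5: arr=3 -> substrate=5 bound=4 product=4
t=6: arr=3 -> substrate=8 bound=4 product=4
t=7: arr=0 -> substrate=6 bound=4 product=6
t=8: arr=1 -> substrate=5 bound=4 product=8
t=9: arr=3 -> substrate=8 bound=4 product=8
t=10: arr=1 -> substrate=7 bound=4 product=10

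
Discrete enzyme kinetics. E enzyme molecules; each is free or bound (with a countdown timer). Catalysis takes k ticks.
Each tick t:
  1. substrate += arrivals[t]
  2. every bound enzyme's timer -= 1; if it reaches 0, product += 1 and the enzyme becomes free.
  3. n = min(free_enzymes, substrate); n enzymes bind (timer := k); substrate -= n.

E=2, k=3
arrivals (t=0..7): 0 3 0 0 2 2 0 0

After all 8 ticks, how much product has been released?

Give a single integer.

t=0: arr=0 -> substrate=0 bound=0 product=0
t=1: arr=3 -> substrate=1 bound=2 product=0
t=2: arr=0 -> substrate=1 bound=2 product=0
t=3: arr=0 -> substrate=1 bound=2 product=0
t=4: arr=2 -> substrate=1 bound=2 product=2
t=5: arr=2 -> substrate=3 bound=2 product=2
t=6: arr=0 -> substrate=3 bound=2 product=2
t=7: arr=0 -> substrate=1 bound=2 product=4

Answer: 4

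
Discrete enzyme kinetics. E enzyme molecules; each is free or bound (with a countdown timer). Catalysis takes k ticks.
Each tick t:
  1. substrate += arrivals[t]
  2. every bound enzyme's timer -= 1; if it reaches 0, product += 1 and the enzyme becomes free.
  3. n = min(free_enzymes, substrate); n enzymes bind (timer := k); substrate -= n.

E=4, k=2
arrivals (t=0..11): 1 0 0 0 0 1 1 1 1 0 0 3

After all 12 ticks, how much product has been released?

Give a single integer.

t=0: arr=1 -> substrate=0 bound=1 product=0
t=1: arr=0 -> substrate=0 bound=1 product=0
t=2: arr=0 -> substrate=0 bound=0 product=1
t=3: arr=0 -> substrate=0 bound=0 product=1
t=4: arr=0 -> substrate=0 bound=0 product=1
t=5: arr=1 -> substrate=0 bound=1 product=1
t=6: arr=1 -> substrate=0 bound=2 product=1
t=7: arr=1 -> substrate=0 bound=2 product=2
t=8: arr=1 -> substrate=0 bound=2 product=3
t=9: arr=0 -> substrate=0 bound=1 product=4
t=10: arr=0 -> substrate=0 bound=0 product=5
t=11: arr=3 -> substrate=0 bound=3 product=5

Answer: 5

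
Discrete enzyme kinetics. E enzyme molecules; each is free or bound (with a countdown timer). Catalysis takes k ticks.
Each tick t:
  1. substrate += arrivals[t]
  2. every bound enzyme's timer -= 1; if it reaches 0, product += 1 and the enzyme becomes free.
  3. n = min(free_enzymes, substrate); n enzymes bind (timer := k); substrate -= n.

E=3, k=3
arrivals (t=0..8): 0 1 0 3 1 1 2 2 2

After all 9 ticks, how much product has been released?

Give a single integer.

t=0: arr=0 -> substrate=0 bound=0 product=0
t=1: arr=1 -> substrate=0 bound=1 product=0
t=2: arr=0 -> substrate=0 bound=1 product=0
t=3: arr=3 -> substrate=1 bound=3 product=0
t=4: arr=1 -> substrate=1 bound=3 product=1
t=5: arr=1 -> substrate=2 bound=3 product=1
t=6: arr=2 -> substrate=2 bound=3 product=3
t=7: arr=2 -> substrate=3 bound=3 product=4
t=8: arr=2 -> substrate=5 bound=3 product=4

Answer: 4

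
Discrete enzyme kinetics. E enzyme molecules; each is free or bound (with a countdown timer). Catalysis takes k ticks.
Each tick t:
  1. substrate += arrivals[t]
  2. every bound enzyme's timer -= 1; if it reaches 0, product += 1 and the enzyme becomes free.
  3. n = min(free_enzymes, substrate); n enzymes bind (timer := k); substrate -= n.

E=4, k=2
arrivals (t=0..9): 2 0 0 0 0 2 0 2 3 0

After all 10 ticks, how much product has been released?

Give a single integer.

t=0: arr=2 -> substrate=0 bound=2 product=0
t=1: arr=0 -> substrate=0 bound=2 product=0
t=2: arr=0 -> substrate=0 bound=0 product=2
t=3: arr=0 -> substrate=0 bound=0 product=2
t=4: arr=0 -> substrate=0 bound=0 product=2
t=5: arr=2 -> substrate=0 bound=2 product=2
t=6: arr=0 -> substrate=0 bound=2 product=2
t=7: arr=2 -> substrate=0 bound=2 product=4
t=8: arr=3 -> substrate=1 bound=4 product=4
t=9: arr=0 -> substrate=0 bound=3 product=6

Answer: 6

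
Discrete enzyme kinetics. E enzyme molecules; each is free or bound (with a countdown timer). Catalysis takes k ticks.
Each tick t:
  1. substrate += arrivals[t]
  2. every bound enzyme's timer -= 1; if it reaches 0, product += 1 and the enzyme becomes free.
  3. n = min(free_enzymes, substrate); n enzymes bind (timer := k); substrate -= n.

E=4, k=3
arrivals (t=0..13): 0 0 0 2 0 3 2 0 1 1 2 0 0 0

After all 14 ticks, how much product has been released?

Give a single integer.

Answer: 10

Derivation:
t=0: arr=0 -> substrate=0 bound=0 product=0
t=1: arr=0 -> substrate=0 bound=0 product=0
t=2: arr=0 -> substrate=0 bound=0 product=0
t=3: arr=2 -> substrate=0 bound=2 product=0
t=4: arr=0 -> substrate=0 bound=2 product=0
t=5: arr=3 -> substrate=1 bound=4 product=0
t=6: arr=2 -> substrate=1 bound=4 product=2
t=7: arr=0 -> substrate=1 bound=4 product=2
t=8: arr=1 -> substrate=0 bound=4 product=4
t=9: arr=1 -> substrate=0 bound=3 product=6
t=10: arr=2 -> substrate=1 bound=4 product=6
t=11: arr=0 -> substrate=0 bound=3 product=8
t=12: arr=0 -> substrate=0 bound=2 product=9
t=13: arr=0 -> substrate=0 bound=1 product=10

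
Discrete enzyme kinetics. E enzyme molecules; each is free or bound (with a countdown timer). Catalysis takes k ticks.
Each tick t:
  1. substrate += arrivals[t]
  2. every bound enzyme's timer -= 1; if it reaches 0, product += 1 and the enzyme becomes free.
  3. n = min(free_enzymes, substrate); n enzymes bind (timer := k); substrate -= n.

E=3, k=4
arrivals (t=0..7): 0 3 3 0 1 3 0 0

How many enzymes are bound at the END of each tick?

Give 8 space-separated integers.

t=0: arr=0 -> substrate=0 bound=0 product=0
t=1: arr=3 -> substrate=0 bound=3 product=0
t=2: arr=3 -> substrate=3 bound=3 product=0
t=3: arr=0 -> substrate=3 bound=3 product=0
t=4: arr=1 -> substrate=4 bound=3 product=0
t=5: arr=3 -> substrate=4 bound=3 product=3
t=6: arr=0 -> substrate=4 bound=3 product=3
t=7: arr=0 -> substrate=4 bound=3 product=3

Answer: 0 3 3 3 3 3 3 3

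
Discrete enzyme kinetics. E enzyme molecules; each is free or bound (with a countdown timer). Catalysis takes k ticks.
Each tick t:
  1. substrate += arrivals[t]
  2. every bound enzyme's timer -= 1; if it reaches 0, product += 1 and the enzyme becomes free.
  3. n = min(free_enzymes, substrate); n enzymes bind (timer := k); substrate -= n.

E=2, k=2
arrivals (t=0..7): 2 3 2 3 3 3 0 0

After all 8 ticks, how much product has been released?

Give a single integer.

Answer: 6

Derivation:
t=0: arr=2 -> substrate=0 bound=2 product=0
t=1: arr=3 -> substrate=3 bound=2 product=0
t=2: arr=2 -> substrate=3 bound=2 product=2
t=3: arr=3 -> substrate=6 bound=2 product=2
t=4: arr=3 -> substrate=7 bound=2 product=4
t=5: arr=3 -> substrate=10 bound=2 product=4
t=6: arr=0 -> substrate=8 bound=2 product=6
t=7: arr=0 -> substrate=8 bound=2 product=6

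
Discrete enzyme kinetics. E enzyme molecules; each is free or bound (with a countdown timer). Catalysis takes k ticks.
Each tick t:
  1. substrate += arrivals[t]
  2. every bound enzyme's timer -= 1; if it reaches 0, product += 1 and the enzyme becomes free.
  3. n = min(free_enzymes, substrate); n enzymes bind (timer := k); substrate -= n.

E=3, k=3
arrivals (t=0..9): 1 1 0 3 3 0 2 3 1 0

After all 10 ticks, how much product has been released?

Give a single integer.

Answer: 7

Derivation:
t=0: arr=1 -> substrate=0 bound=1 product=0
t=1: arr=1 -> substrate=0 bound=2 product=0
t=2: arr=0 -> substrate=0 bound=2 product=0
t=3: arr=3 -> substrate=1 bound=3 product=1
t=4: arr=3 -> substrate=3 bound=3 product=2
t=5: arr=0 -> substrate=3 bound=3 product=2
t=6: arr=2 -> substrate=3 bound=3 product=4
t=7: arr=3 -> substrate=5 bound=3 product=5
t=8: arr=1 -> substrate=6 bound=3 product=5
t=9: arr=0 -> substrate=4 bound=3 product=7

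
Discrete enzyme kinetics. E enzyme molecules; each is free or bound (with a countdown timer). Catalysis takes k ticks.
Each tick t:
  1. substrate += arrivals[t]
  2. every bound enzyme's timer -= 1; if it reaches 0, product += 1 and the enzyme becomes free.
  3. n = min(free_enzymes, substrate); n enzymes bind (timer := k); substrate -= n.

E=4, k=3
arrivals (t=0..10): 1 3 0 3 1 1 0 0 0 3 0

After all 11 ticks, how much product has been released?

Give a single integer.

Answer: 9

Derivation:
t=0: arr=1 -> substrate=0 bound=1 product=0
t=1: arr=3 -> substrate=0 bound=4 product=0
t=2: arr=0 -> substrate=0 bound=4 product=0
t=3: arr=3 -> substrate=2 bound=4 product=1
t=4: arr=1 -> substrate=0 bound=4 product=4
t=5: arr=1 -> substrate=1 bound=4 product=4
t=6: arr=0 -> substrate=0 bound=4 product=5
t=7: arr=0 -> substrate=0 bound=1 product=8
t=8: arr=0 -> substrate=0 bound=1 product=8
t=9: arr=3 -> substrate=0 bound=3 product=9
t=10: arr=0 -> substrate=0 bound=3 product=9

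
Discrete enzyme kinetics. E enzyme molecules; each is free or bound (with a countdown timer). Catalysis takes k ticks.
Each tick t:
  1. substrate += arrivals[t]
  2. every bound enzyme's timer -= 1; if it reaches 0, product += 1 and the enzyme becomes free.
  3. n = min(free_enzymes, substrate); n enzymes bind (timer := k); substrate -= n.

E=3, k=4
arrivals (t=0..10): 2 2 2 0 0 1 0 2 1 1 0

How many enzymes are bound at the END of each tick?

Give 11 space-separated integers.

t=0: arr=2 -> substrate=0 bound=2 product=0
t=1: arr=2 -> substrate=1 bound=3 product=0
t=2: arr=2 -> substrate=3 bound=3 product=0
t=3: arr=0 -> substrate=3 bound=3 product=0
t=4: arr=0 -> substrate=1 bound=3 product=2
t=5: arr=1 -> substrate=1 bound=3 product=3
t=6: arr=0 -> substrate=1 bound=3 product=3
t=7: arr=2 -> substrate=3 bound=3 product=3
t=8: arr=1 -> substrate=2 bound=3 product=5
t=9: arr=1 -> substrate=2 bound=3 product=6
t=10: arr=0 -> substrate=2 bound=3 product=6

Answer: 2 3 3 3 3 3 3 3 3 3 3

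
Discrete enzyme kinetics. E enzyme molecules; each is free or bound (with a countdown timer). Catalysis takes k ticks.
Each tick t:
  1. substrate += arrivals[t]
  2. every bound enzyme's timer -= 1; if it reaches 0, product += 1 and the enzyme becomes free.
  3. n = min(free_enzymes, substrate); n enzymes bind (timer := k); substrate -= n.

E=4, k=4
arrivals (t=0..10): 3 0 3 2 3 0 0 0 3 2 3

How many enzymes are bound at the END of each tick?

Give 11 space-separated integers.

t=0: arr=3 -> substrate=0 bound=3 product=0
t=1: arr=0 -> substrate=0 bound=3 product=0
t=2: arr=3 -> substrate=2 bound=4 product=0
t=3: arr=2 -> substrate=4 bound=4 product=0
t=4: arr=3 -> substrate=4 bound=4 product=3
t=5: arr=0 -> substrate=4 bound=4 product=3
t=6: arr=0 -> substrate=3 bound=4 product=4
t=7: arr=0 -> substrate=3 bound=4 product=4
t=8: arr=3 -> substrate=3 bound=4 product=7
t=9: arr=2 -> substrate=5 bound=4 product=7
t=10: arr=3 -> substrate=7 bound=4 product=8

Answer: 3 3 4 4 4 4 4 4 4 4 4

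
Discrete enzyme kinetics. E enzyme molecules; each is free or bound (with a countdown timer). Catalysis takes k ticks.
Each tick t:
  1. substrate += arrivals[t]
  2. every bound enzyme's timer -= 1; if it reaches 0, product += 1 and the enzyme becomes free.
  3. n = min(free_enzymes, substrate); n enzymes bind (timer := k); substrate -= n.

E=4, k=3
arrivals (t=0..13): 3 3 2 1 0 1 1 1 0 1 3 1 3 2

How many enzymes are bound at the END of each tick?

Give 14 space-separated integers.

t=0: arr=3 -> substrate=0 bound=3 product=0
t=1: arr=3 -> substrate=2 bound=4 product=0
t=2: arr=2 -> substrate=4 bound=4 product=0
t=3: arr=1 -> substrate=2 bound=4 product=3
t=4: arr=0 -> substrate=1 bound=4 product=4
t=5: arr=1 -> substrate=2 bound=4 product=4
t=6: arr=1 -> substrate=0 bound=4 product=7
t=7: arr=1 -> substrate=0 bound=4 product=8
t=8: arr=0 -> substrate=0 bound=4 product=8
t=9: arr=1 -> substrate=0 bound=2 product=11
t=10: arr=3 -> substrate=0 bound=4 product=12
t=11: arr=1 -> substrate=1 bound=4 product=12
t=12: arr=3 -> substrate=3 bound=4 product=13
t=13: arr=2 -> substrate=2 bound=4 product=16

Answer: 3 4 4 4 4 4 4 4 4 2 4 4 4 4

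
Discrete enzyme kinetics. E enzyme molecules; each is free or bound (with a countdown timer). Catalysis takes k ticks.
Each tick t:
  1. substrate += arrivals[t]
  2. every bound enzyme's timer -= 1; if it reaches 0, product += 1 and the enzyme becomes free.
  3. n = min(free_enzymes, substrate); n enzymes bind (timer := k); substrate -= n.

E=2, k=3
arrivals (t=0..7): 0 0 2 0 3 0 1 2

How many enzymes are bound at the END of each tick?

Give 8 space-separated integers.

Answer: 0 0 2 2 2 2 2 2

Derivation:
t=0: arr=0 -> substrate=0 bound=0 product=0
t=1: arr=0 -> substrate=0 bound=0 product=0
t=2: arr=2 -> substrate=0 bound=2 product=0
t=3: arr=0 -> substrate=0 bound=2 product=0
t=4: arr=3 -> substrate=3 bound=2 product=0
t=5: arr=0 -> substrate=1 bound=2 product=2
t=6: arr=1 -> substrate=2 bound=2 product=2
t=7: arr=2 -> substrate=4 bound=2 product=2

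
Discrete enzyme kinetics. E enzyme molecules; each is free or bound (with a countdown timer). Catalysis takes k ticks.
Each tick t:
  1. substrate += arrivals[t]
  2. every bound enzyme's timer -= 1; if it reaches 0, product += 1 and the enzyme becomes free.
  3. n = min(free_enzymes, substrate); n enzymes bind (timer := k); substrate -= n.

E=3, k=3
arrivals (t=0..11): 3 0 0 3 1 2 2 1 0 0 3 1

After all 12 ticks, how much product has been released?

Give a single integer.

t=0: arr=3 -> substrate=0 bound=3 product=0
t=1: arr=0 -> substrate=0 bound=3 product=0
t=2: arr=0 -> substrate=0 bound=3 product=0
t=3: arr=3 -> substrate=0 bound=3 product=3
t=4: arr=1 -> substrate=1 bound=3 product=3
t=5: arr=2 -> substrate=3 bound=3 product=3
t=6: arr=2 -> substrate=2 bound=3 product=6
t=7: arr=1 -> substrate=3 bound=3 product=6
t=8: arr=0 -> substrate=3 bound=3 product=6
t=9: arr=0 -> substrate=0 bound=3 product=9
t=10: arr=3 -> substrate=3 bound=3 product=9
t=11: arr=1 -> substrate=4 bound=3 product=9

Answer: 9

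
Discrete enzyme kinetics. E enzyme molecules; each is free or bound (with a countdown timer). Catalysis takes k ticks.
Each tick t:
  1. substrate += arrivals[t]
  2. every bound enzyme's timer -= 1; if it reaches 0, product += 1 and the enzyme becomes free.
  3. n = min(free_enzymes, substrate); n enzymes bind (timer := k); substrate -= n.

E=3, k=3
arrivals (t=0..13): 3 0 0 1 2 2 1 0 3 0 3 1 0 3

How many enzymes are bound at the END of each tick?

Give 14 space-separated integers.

t=0: arr=3 -> substrate=0 bound=3 product=0
t=1: arr=0 -> substrate=0 bound=3 product=0
t=2: arr=0 -> substrate=0 bound=3 product=0
t=3: arr=1 -> substrate=0 bound=1 product=3
t=4: arr=2 -> substrate=0 bound=3 product=3
t=5: arr=2 -> substrate=2 bound=3 product=3
t=6: arr=1 -> substrate=2 bound=3 product=4
t=7: arr=0 -> substrate=0 bound=3 product=6
t=8: arr=3 -> substrate=3 bound=3 product=6
t=9: arr=0 -> substrate=2 bound=3 product=7
t=10: arr=3 -> substrate=3 bound=3 product=9
t=11: arr=1 -> substrate=4 bound=3 product=9
t=12: arr=0 -> substrate=3 bound=3 product=10
t=13: arr=3 -> substrate=4 bound=3 product=12

Answer: 3 3 3 1 3 3 3 3 3 3 3 3 3 3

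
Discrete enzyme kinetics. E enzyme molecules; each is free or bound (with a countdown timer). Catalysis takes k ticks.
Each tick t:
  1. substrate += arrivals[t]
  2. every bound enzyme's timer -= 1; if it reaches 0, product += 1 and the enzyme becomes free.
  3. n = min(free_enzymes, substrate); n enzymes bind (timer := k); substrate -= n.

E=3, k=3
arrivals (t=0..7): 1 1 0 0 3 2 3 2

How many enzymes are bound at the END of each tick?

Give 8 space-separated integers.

Answer: 1 2 2 1 3 3 3 3

Derivation:
t=0: arr=1 -> substrate=0 bound=1 product=0
t=1: arr=1 -> substrate=0 bound=2 product=0
t=2: arr=0 -> substrate=0 bound=2 product=0
t=3: arr=0 -> substrate=0 bound=1 product=1
t=4: arr=3 -> substrate=0 bound=3 product=2
t=5: arr=2 -> substrate=2 bound=3 product=2
t=6: arr=3 -> substrate=5 bound=3 product=2
t=7: arr=2 -> substrate=4 bound=3 product=5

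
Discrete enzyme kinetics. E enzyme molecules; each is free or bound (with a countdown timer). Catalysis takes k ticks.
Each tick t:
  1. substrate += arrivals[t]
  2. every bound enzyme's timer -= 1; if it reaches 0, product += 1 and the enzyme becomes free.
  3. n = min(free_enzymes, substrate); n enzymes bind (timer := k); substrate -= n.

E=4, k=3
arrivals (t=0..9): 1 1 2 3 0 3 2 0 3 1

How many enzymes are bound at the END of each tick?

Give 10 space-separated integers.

t=0: arr=1 -> substrate=0 bound=1 product=0
t=1: arr=1 -> substrate=0 bound=2 product=0
t=2: arr=2 -> substrate=0 bound=4 product=0
t=3: arr=3 -> substrate=2 bound=4 product=1
t=4: arr=0 -> substrate=1 bound=4 product=2
t=5: arr=3 -> substrate=2 bound=4 product=4
t=6: arr=2 -> substrate=3 bound=4 product=5
t=7: arr=0 -> substrate=2 bound=4 product=6
t=8: arr=3 -> substrate=3 bound=4 product=8
t=9: arr=1 -> substrate=3 bound=4 product=9

Answer: 1 2 4 4 4 4 4 4 4 4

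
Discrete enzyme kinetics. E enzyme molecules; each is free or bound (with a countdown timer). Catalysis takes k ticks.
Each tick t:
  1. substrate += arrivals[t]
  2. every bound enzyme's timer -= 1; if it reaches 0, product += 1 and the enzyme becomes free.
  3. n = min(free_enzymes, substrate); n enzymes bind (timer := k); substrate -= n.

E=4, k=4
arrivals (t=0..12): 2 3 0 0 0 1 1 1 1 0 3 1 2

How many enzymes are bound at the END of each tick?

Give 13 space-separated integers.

Answer: 2 4 4 4 3 2 3 4 4 3 4 4 4

Derivation:
t=0: arr=2 -> substrate=0 bound=2 product=0
t=1: arr=3 -> substrate=1 bound=4 product=0
t=2: arr=0 -> substrate=1 bound=4 product=0
t=3: arr=0 -> substrate=1 bound=4 product=0
t=4: arr=0 -> substrate=0 bound=3 product=2
t=5: arr=1 -> substrate=0 bound=2 product=4
t=6: arr=1 -> substrate=0 bound=3 product=4
t=7: arr=1 -> substrate=0 bound=4 product=4
t=8: arr=1 -> substrate=0 bound=4 product=5
t=9: arr=0 -> substrate=0 bound=3 product=6
t=10: arr=3 -> substrate=1 bound=4 product=7
t=11: arr=1 -> substrate=1 bound=4 product=8
t=12: arr=2 -> substrate=2 bound=4 product=9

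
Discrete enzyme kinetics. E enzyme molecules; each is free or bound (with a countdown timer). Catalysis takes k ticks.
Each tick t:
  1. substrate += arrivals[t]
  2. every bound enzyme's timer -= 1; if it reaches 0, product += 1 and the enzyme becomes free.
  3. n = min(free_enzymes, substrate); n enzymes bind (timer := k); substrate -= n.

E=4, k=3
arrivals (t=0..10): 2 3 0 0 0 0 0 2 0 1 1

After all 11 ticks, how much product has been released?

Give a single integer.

Answer: 7

Derivation:
t=0: arr=2 -> substrate=0 bound=2 product=0
t=1: arr=3 -> substrate=1 bound=4 product=0
t=2: arr=0 -> substrate=1 bound=4 product=0
t=3: arr=0 -> substrate=0 bound=3 product=2
t=4: arr=0 -> substrate=0 bound=1 product=4
t=5: arr=0 -> substrate=0 bound=1 product=4
t=6: arr=0 -> substrate=0 bound=0 product=5
t=7: arr=2 -> substrate=0 bound=2 product=5
t=8: arr=0 -> substrate=0 bound=2 product=5
t=9: arr=1 -> substrate=0 bound=3 product=5
t=10: arr=1 -> substrate=0 bound=2 product=7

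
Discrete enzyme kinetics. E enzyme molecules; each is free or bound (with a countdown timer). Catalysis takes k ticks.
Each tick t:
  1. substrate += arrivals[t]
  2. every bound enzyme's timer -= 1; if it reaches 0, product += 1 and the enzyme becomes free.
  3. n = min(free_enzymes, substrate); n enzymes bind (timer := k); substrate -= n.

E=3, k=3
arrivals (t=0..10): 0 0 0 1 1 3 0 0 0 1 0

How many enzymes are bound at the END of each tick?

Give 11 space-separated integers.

Answer: 0 0 0 1 2 3 3 3 2 2 1

Derivation:
t=0: arr=0 -> substrate=0 bound=0 product=0
t=1: arr=0 -> substrate=0 bound=0 product=0
t=2: arr=0 -> substrate=0 bound=0 product=0
t=3: arr=1 -> substrate=0 bound=1 product=0
t=4: arr=1 -> substrate=0 bound=2 product=0
t=5: arr=3 -> substrate=2 bound=3 product=0
t=6: arr=0 -> substrate=1 bound=3 product=1
t=7: arr=0 -> substrate=0 bound=3 product=2
t=8: arr=0 -> substrate=0 bound=2 product=3
t=9: arr=1 -> substrate=0 bound=2 product=4
t=10: arr=0 -> substrate=0 bound=1 product=5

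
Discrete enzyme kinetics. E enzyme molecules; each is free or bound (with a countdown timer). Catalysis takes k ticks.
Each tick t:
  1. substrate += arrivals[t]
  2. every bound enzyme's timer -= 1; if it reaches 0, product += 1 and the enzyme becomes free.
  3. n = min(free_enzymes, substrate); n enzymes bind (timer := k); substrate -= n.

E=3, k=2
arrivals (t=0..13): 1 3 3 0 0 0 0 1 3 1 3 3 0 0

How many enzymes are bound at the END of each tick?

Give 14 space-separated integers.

Answer: 1 3 3 3 3 1 0 1 3 3 3 3 3 3

Derivation:
t=0: arr=1 -> substrate=0 bound=1 product=0
t=1: arr=3 -> substrate=1 bound=3 product=0
t=2: arr=3 -> substrate=3 bound=3 product=1
t=3: arr=0 -> substrate=1 bound=3 product=3
t=4: arr=0 -> substrate=0 bound=3 product=4
t=5: arr=0 -> substrate=0 bound=1 product=6
t=6: arr=0 -> substrate=0 bound=0 product=7
t=7: arr=1 -> substrate=0 bound=1 product=7
t=8: arr=3 -> substrate=1 bound=3 product=7
t=9: arr=1 -> substrate=1 bound=3 product=8
t=10: arr=3 -> substrate=2 bound=3 product=10
t=11: arr=3 -> substrate=4 bound=3 product=11
t=12: arr=0 -> substrate=2 bound=3 product=13
t=13: arr=0 -> substrate=1 bound=3 product=14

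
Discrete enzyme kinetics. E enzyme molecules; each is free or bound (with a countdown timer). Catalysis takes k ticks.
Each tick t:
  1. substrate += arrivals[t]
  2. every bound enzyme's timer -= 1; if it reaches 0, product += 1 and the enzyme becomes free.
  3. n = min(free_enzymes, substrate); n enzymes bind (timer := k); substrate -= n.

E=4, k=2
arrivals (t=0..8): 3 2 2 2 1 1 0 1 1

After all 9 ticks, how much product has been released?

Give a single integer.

t=0: arr=3 -> substrate=0 bound=3 product=0
t=1: arr=2 -> substrate=1 bound=4 product=0
t=2: arr=2 -> substrate=0 bound=4 product=3
t=3: arr=2 -> substrate=1 bound=4 product=4
t=4: arr=1 -> substrate=0 bound=3 product=7
t=5: arr=1 -> substrate=0 bound=3 product=8
t=6: arr=0 -> substrate=0 bound=1 product=10
t=7: arr=1 -> substrate=0 bound=1 product=11
t=8: arr=1 -> substrate=0 bound=2 product=11

Answer: 11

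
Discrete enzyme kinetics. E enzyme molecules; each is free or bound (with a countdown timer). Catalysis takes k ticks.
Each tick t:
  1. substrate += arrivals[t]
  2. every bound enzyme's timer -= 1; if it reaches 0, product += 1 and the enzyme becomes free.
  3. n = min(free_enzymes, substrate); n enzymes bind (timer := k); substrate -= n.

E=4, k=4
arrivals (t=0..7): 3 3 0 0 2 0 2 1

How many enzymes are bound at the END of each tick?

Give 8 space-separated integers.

Answer: 3 4 4 4 4 4 4 4

Derivation:
t=0: arr=3 -> substrate=0 bound=3 product=0
t=1: arr=3 -> substrate=2 bound=4 product=0
t=2: arr=0 -> substrate=2 bound=4 product=0
t=3: arr=0 -> substrate=2 bound=4 product=0
t=4: arr=2 -> substrate=1 bound=4 product=3
t=5: arr=0 -> substrate=0 bound=4 product=4
t=6: arr=2 -> substrate=2 bound=4 product=4
t=7: arr=1 -> substrate=3 bound=4 product=4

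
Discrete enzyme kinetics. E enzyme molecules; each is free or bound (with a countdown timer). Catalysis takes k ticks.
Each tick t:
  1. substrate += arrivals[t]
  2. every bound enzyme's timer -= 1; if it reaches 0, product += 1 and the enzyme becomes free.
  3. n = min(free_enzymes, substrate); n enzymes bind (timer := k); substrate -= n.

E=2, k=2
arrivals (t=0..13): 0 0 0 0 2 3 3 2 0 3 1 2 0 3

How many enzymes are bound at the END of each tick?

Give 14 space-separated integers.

t=0: arr=0 -> substrate=0 bound=0 product=0
t=1: arr=0 -> substrate=0 bound=0 product=0
t=2: arr=0 -> substrate=0 bound=0 product=0
t=3: arr=0 -> substrate=0 bound=0 product=0
t=4: arr=2 -> substrate=0 bound=2 product=0
t=5: arr=3 -> substrate=3 bound=2 product=0
t=6: arr=3 -> substrate=4 bound=2 product=2
t=7: arr=2 -> substrate=6 bound=2 product=2
t=8: arr=0 -> substrate=4 bound=2 product=4
t=9: arr=3 -> substrate=7 bound=2 product=4
t=10: arr=1 -> substrate=6 bound=2 product=6
t=11: arr=2 -> substrate=8 bound=2 product=6
t=12: arr=0 -> substrate=6 bound=2 product=8
t=13: arr=3 -> substrate=9 bound=2 product=8

Answer: 0 0 0 0 2 2 2 2 2 2 2 2 2 2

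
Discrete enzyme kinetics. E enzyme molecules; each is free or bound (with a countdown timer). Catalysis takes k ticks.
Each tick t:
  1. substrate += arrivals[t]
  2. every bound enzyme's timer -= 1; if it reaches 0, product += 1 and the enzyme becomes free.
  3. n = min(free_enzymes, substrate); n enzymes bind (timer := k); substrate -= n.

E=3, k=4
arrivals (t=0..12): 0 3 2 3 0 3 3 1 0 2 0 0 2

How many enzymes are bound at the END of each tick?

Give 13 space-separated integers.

Answer: 0 3 3 3 3 3 3 3 3 3 3 3 3

Derivation:
t=0: arr=0 -> substrate=0 bound=0 product=0
t=1: arr=3 -> substrate=0 bound=3 product=0
t=2: arr=2 -> substrate=2 bound=3 product=0
t=3: arr=3 -> substrate=5 bound=3 product=0
t=4: arr=0 -> substrate=5 bound=3 product=0
t=5: arr=3 -> substrate=5 bound=3 product=3
t=6: arr=3 -> substrate=8 bound=3 product=3
t=7: arr=1 -> substrate=9 bound=3 product=3
t=8: arr=0 -> substrate=9 bound=3 product=3
t=9: arr=2 -> substrate=8 bound=3 product=6
t=10: arr=0 -> substrate=8 bound=3 product=6
t=11: arr=0 -> substrate=8 bound=3 product=6
t=12: arr=2 -> substrate=10 bound=3 product=6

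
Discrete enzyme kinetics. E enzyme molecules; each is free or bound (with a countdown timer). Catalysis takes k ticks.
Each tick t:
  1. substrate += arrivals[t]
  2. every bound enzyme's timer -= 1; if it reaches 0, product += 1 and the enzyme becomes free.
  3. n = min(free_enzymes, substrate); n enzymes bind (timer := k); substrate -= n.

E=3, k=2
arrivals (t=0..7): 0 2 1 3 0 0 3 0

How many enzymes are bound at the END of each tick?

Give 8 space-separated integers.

Answer: 0 2 3 3 3 1 3 3

Derivation:
t=0: arr=0 -> substrate=0 bound=0 product=0
t=1: arr=2 -> substrate=0 bound=2 product=0
t=2: arr=1 -> substrate=0 bound=3 product=0
t=3: arr=3 -> substrate=1 bound=3 product=2
t=4: arr=0 -> substrate=0 bound=3 product=3
t=5: arr=0 -> substrate=0 bound=1 product=5
t=6: arr=3 -> substrate=0 bound=3 product=6
t=7: arr=0 -> substrate=0 bound=3 product=6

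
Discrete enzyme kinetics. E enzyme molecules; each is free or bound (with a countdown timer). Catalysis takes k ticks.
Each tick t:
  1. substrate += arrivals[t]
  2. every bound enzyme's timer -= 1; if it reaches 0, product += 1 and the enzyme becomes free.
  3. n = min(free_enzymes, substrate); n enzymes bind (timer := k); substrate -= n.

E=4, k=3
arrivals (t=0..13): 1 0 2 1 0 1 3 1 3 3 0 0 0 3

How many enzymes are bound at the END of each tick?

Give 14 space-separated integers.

t=0: arr=1 -> substrate=0 bound=1 product=0
t=1: arr=0 -> substrate=0 bound=1 product=0
t=2: arr=2 -> substrate=0 bound=3 product=0
t=3: arr=1 -> substrate=0 bound=3 product=1
t=4: arr=0 -> substrate=0 bound=3 product=1
t=5: arr=1 -> substrate=0 bound=2 product=3
t=6: arr=3 -> substrate=0 bound=4 product=4
t=7: arr=1 -> substrate=1 bound=4 product=4
t=8: arr=3 -> substrate=3 bound=4 product=5
t=9: arr=3 -> substrate=3 bound=4 product=8
t=10: arr=0 -> substrate=3 bound=4 product=8
t=11: arr=0 -> substrate=2 bound=4 product=9
t=12: arr=0 -> substrate=0 bound=3 product=12
t=13: arr=3 -> substrate=2 bound=4 product=12

Answer: 1 1 3 3 3 2 4 4 4 4 4 4 3 4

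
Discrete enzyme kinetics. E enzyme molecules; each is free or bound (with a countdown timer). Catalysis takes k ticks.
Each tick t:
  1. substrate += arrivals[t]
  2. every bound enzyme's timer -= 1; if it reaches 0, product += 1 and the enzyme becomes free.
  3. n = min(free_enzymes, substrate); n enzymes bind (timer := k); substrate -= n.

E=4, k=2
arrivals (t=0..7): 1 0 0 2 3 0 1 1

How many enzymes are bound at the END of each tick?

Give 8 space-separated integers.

Answer: 1 1 0 2 4 3 2 2

Derivation:
t=0: arr=1 -> substrate=0 bound=1 product=0
t=1: arr=0 -> substrate=0 bound=1 product=0
t=2: arr=0 -> substrate=0 bound=0 product=1
t=3: arr=2 -> substrate=0 bound=2 product=1
t=4: arr=3 -> substrate=1 bound=4 product=1
t=5: arr=0 -> substrate=0 bound=3 product=3
t=6: arr=1 -> substrate=0 bound=2 product=5
t=7: arr=1 -> substrate=0 bound=2 product=6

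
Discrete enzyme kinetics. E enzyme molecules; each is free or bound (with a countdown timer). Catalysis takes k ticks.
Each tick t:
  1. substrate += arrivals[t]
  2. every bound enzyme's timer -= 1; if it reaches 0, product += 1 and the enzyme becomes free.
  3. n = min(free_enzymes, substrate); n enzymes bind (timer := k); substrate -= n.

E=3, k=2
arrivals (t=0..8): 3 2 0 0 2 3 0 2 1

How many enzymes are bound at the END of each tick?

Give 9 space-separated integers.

Answer: 3 3 2 2 2 3 3 3 3

Derivation:
t=0: arr=3 -> substrate=0 bound=3 product=0
t=1: arr=2 -> substrate=2 bound=3 product=0
t=2: arr=0 -> substrate=0 bound=2 product=3
t=3: arr=0 -> substrate=0 bound=2 product=3
t=4: arr=2 -> substrate=0 bound=2 product=5
t=5: arr=3 -> substrate=2 bound=3 product=5
t=6: arr=0 -> substrate=0 bound=3 product=7
t=7: arr=2 -> substrate=1 bound=3 product=8
t=8: arr=1 -> substrate=0 bound=3 product=10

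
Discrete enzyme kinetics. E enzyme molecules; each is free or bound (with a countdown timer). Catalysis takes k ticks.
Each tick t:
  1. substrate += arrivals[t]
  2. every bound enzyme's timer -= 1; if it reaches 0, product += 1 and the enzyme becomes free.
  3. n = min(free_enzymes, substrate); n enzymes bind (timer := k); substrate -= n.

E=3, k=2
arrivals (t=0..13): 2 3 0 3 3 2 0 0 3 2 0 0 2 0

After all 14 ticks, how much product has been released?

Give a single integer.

Answer: 18

Derivation:
t=0: arr=2 -> substrate=0 bound=2 product=0
t=1: arr=3 -> substrate=2 bound=3 product=0
t=2: arr=0 -> substrate=0 bound=3 product=2
t=3: arr=3 -> substrate=2 bound=3 product=3
t=4: arr=3 -> substrate=3 bound=3 product=5
t=5: arr=2 -> substrate=4 bound=3 product=6
t=6: arr=0 -> substrate=2 bound=3 product=8
t=7: arr=0 -> substrate=1 bound=3 product=9
t=8: arr=3 -> substrate=2 bound=3 product=11
t=9: arr=2 -> substrate=3 bound=3 product=12
t=10: arr=0 -> substrate=1 bound=3 product=14
t=11: arr=0 -> substrate=0 bound=3 product=15
t=12: arr=2 -> substrate=0 bound=3 product=17
t=13: arr=0 -> substrate=0 bound=2 product=18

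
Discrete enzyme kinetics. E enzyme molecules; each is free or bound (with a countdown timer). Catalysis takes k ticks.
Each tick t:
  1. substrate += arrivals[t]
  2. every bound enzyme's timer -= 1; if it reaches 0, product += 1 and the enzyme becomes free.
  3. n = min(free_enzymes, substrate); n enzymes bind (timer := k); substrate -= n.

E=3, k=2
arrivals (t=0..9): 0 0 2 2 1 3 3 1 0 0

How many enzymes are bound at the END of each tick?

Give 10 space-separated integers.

t=0: arr=0 -> substrate=0 bound=0 product=0
t=1: arr=0 -> substrate=0 bound=0 product=0
t=2: arr=2 -> substrate=0 bound=2 product=0
t=3: arr=2 -> substrate=1 bound=3 product=0
t=4: arr=1 -> substrate=0 bound=3 product=2
t=5: arr=3 -> substrate=2 bound=3 product=3
t=6: arr=3 -> substrate=3 bound=3 product=5
t=7: arr=1 -> substrate=3 bound=3 product=6
t=8: arr=0 -> substrate=1 bound=3 product=8
t=9: arr=0 -> substrate=0 bound=3 product=9

Answer: 0 0 2 3 3 3 3 3 3 3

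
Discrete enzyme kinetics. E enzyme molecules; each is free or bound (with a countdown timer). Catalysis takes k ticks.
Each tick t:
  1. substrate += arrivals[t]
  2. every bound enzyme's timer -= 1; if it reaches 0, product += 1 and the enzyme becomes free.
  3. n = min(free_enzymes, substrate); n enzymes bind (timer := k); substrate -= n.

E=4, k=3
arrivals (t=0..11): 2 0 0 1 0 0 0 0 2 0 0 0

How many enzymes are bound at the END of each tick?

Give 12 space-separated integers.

t=0: arr=2 -> substrate=0 bound=2 product=0
t=1: arr=0 -> substrate=0 bound=2 product=0
t=2: arr=0 -> substrate=0 bound=2 product=0
t=3: arr=1 -> substrate=0 bound=1 product=2
t=4: arr=0 -> substrate=0 bound=1 product=2
t=5: arr=0 -> substrate=0 bound=1 product=2
t=6: arr=0 -> substrate=0 bound=0 product=3
t=7: arr=0 -> substrate=0 bound=0 product=3
t=8: arr=2 -> substrate=0 bound=2 product=3
t=9: arr=0 -> substrate=0 bound=2 product=3
t=10: arr=0 -> substrate=0 bound=2 product=3
t=11: arr=0 -> substrate=0 bound=0 product=5

Answer: 2 2 2 1 1 1 0 0 2 2 2 0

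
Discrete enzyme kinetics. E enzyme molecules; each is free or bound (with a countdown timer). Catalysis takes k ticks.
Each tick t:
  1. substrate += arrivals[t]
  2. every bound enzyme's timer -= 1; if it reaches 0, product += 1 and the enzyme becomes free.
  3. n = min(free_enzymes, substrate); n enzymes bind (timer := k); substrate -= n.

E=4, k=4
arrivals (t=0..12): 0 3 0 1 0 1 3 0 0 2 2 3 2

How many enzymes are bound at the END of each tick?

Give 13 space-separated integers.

Answer: 0 3 3 4 4 2 4 4 4 4 4 4 4

Derivation:
t=0: arr=0 -> substrate=0 bound=0 product=0
t=1: arr=3 -> substrate=0 bound=3 product=0
t=2: arr=0 -> substrate=0 bound=3 product=0
t=3: arr=1 -> substrate=0 bound=4 product=0
t=4: arr=0 -> substrate=0 bound=4 product=0
t=5: arr=1 -> substrate=0 bound=2 product=3
t=6: arr=3 -> substrate=1 bound=4 product=3
t=7: arr=0 -> substrate=0 bound=4 product=4
t=8: arr=0 -> substrate=0 bound=4 product=4
t=9: arr=2 -> substrate=1 bound=4 product=5
t=10: arr=2 -> substrate=1 bound=4 product=7
t=11: arr=3 -> substrate=3 bound=4 product=8
t=12: arr=2 -> substrate=5 bound=4 product=8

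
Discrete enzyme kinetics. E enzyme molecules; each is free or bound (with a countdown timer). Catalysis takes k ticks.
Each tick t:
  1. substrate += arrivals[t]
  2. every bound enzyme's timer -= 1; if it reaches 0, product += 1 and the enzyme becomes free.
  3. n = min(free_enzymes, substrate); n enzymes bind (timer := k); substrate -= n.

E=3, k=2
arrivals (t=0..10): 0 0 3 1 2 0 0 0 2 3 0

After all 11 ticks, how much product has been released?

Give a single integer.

Answer: 8

Derivation:
t=0: arr=0 -> substrate=0 bound=0 product=0
t=1: arr=0 -> substrate=0 bound=0 product=0
t=2: arr=3 -> substrate=0 bound=3 product=0
t=3: arr=1 -> substrate=1 bound=3 product=0
t=4: arr=2 -> substrate=0 bound=3 product=3
t=5: arr=0 -> substrate=0 bound=3 product=3
t=6: arr=0 -> substrate=0 bound=0 product=6
t=7: arr=0 -> substrate=0 bound=0 product=6
t=8: arr=2 -> substrate=0 bound=2 product=6
t=9: arr=3 -> substrate=2 bound=3 product=6
t=10: arr=0 -> substrate=0 bound=3 product=8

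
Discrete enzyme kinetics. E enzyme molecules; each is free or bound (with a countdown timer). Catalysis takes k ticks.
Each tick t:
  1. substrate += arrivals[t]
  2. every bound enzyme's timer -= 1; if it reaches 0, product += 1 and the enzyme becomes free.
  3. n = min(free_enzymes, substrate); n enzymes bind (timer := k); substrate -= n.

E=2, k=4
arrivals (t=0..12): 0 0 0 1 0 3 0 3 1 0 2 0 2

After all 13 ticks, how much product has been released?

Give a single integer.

Answer: 3

Derivation:
t=0: arr=0 -> substrate=0 bound=0 product=0
t=1: arr=0 -> substrate=0 bound=0 product=0
t=2: arr=0 -> substrate=0 bound=0 product=0
t=3: arr=1 -> substrate=0 bound=1 product=0
t=4: arr=0 -> substrate=0 bound=1 product=0
t=5: arr=3 -> substrate=2 bound=2 product=0
t=6: arr=0 -> substrate=2 bound=2 product=0
t=7: arr=3 -> substrate=4 bound=2 product=1
t=8: arr=1 -> substrate=5 bound=2 product=1
t=9: arr=0 -> substrate=4 bound=2 product=2
t=10: arr=2 -> substrate=6 bound=2 product=2
t=11: arr=0 -> substrate=5 bound=2 product=3
t=12: arr=2 -> substrate=7 bound=2 product=3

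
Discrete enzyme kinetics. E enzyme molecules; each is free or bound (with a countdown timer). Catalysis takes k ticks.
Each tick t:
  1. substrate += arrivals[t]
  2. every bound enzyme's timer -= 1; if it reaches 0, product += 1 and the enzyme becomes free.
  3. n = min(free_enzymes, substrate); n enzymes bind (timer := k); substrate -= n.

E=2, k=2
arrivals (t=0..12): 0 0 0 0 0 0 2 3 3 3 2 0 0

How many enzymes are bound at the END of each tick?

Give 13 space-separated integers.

Answer: 0 0 0 0 0 0 2 2 2 2 2 2 2

Derivation:
t=0: arr=0 -> substrate=0 bound=0 product=0
t=1: arr=0 -> substrate=0 bound=0 product=0
t=2: arr=0 -> substrate=0 bound=0 product=0
t=3: arr=0 -> substrate=0 bound=0 product=0
t=4: arr=0 -> substrate=0 bound=0 product=0
t=5: arr=0 -> substrate=0 bound=0 product=0
t=6: arr=2 -> substrate=0 bound=2 product=0
t=7: arr=3 -> substrate=3 bound=2 product=0
t=8: arr=3 -> substrate=4 bound=2 product=2
t=9: arr=3 -> substrate=7 bound=2 product=2
t=10: arr=2 -> substrate=7 bound=2 product=4
t=11: arr=0 -> substrate=7 bound=2 product=4
t=12: arr=0 -> substrate=5 bound=2 product=6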